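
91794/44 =2086 + 5/22= 2086.23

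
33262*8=266096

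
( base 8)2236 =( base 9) 1553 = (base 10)1182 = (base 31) 174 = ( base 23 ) 259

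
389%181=27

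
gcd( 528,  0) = 528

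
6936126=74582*93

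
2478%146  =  142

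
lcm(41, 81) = 3321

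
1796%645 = 506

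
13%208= 13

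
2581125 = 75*34415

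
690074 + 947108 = 1637182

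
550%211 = 128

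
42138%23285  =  18853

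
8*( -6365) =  - 50920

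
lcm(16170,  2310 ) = 16170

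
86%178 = 86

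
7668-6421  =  1247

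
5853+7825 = 13678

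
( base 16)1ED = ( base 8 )755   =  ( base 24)KD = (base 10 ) 493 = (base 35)E3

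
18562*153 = 2839986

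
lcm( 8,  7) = 56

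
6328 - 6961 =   -  633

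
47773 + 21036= 68809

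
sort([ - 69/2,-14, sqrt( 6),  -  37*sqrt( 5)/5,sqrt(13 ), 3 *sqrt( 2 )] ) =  [ - 69/2, - 37  *sqrt( 5)/5,- 14,  sqrt( 6 ), sqrt( 13),3*sqrt( 2)]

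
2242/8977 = 2242/8977=0.25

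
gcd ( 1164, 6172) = 4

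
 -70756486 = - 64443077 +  - 6313409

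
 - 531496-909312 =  -1440808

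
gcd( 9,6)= 3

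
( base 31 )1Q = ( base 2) 111001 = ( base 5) 212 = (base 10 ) 57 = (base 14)41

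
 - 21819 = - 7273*3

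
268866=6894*39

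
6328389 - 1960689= 4367700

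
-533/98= -533/98 =- 5.44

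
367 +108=475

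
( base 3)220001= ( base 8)1211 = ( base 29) MB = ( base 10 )649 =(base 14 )345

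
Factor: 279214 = 2^1*13^1*10739^1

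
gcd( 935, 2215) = 5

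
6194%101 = 33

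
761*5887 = 4480007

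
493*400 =197200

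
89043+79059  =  168102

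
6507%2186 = 2135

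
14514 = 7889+6625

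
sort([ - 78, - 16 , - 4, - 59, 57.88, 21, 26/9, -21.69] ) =[ - 78,-59, - 21.69, - 16, - 4 , 26/9, 21, 57.88]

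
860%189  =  104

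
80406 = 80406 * 1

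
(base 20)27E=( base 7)2532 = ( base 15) 439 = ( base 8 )1672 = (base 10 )954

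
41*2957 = 121237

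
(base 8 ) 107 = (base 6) 155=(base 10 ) 71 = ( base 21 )38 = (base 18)3H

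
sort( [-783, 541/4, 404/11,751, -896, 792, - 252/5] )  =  [ - 896,-783, -252/5,404/11,541/4,751,792]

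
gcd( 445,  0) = 445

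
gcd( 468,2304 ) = 36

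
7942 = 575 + 7367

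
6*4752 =28512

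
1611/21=537/7 = 76.71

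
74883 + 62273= 137156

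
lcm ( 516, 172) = 516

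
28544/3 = 9514+2/3=9514.67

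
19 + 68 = 87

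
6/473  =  6/473  =  0.01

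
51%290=51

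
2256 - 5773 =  - 3517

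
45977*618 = 28413786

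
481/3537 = 481/3537 = 0.14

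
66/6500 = 33/3250 = 0.01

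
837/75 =11 + 4/25  =  11.16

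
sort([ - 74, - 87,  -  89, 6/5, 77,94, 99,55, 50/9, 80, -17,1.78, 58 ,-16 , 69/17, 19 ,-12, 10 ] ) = [ - 89, - 87, - 74, - 17, - 16, - 12,6/5,1.78,69/17,  50/9, 10,19,55, 58, 77, 80, 94, 99 ]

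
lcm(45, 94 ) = 4230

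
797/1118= 797/1118 = 0.71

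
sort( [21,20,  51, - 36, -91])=[ -91, - 36, 20, 21, 51]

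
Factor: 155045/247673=5^1*11^1 * 17^ ( - 2 ) * 857^(-1)*2819^1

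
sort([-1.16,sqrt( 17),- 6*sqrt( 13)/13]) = [- 6*sqrt( 13)/13, - 1.16, sqrt( 17)] 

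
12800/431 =12800/431 = 29.70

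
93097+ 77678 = 170775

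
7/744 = 7/744 = 0.01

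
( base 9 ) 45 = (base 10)41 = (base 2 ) 101001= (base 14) 2D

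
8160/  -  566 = - 15 + 165/283 = - 14.42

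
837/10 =83 + 7/10 = 83.70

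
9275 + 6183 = 15458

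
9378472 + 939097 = 10317569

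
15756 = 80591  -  64835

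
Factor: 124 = 2^2  *31^1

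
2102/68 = 30+ 31/34 = 30.91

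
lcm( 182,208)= 1456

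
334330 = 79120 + 255210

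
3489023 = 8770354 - 5281331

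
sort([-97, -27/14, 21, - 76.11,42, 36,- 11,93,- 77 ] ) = [ -97,-77,  -  76.11, - 11, - 27/14, 21,36, 42,93 ]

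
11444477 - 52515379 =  - 41070902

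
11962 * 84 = 1004808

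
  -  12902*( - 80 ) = 1032160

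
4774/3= 4774/3= 1591.33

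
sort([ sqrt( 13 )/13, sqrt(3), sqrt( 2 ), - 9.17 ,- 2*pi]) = [-9.17,  -  2*pi, sqrt( 13 ) /13, sqrt( 2),sqrt( 3 ) ]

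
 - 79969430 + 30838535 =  - 49130895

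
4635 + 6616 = 11251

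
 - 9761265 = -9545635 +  - 215630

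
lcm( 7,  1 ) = 7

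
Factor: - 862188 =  - 2^2 * 3^1*71849^1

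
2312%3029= 2312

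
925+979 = 1904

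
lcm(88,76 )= 1672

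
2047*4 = 8188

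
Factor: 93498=2^1  *3^1 * 15583^1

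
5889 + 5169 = 11058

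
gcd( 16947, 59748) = 3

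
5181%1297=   1290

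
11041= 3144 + 7897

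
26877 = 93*289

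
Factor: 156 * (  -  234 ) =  - 36504 = -2^3*3^3* 13^2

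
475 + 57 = 532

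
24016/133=1264/7 = 180.57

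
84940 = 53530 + 31410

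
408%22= 12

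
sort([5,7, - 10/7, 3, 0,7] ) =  [  -  10/7,0,  3, 5 , 7 , 7 ]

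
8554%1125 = 679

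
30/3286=15/1643 =0.01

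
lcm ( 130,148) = 9620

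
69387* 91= 6314217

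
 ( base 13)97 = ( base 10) 124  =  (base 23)59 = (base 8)174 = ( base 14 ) 8c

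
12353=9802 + 2551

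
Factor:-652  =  -2^2* 163^1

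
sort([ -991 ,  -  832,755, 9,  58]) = [ - 991, - 832, 9,58 , 755 ]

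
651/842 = 651/842 = 0.77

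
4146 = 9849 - 5703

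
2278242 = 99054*23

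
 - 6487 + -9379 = - 15866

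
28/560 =1/20 = 0.05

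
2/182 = 1/91=0.01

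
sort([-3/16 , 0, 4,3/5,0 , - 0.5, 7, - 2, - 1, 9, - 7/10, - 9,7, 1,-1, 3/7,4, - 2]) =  [ - 9, - 2, - 2, - 1, - 1 ,- 7/10, - 0.5, - 3/16, 0, 0,3/7,3/5, 1,  4, 4,7,7,9]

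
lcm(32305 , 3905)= 355355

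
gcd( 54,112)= 2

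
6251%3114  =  23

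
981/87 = 327/29=11.28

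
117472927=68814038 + 48658889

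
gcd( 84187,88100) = 1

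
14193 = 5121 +9072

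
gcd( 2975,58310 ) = 595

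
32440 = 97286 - 64846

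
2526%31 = 15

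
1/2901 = 1/2901=0.00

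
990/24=41+1/4 = 41.25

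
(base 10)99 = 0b1100011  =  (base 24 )43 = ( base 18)59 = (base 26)3l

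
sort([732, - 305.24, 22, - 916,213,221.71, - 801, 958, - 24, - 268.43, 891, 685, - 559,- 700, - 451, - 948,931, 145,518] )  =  [ - 948, - 916 , - 801, - 700 , - 559, - 451, - 305.24,- 268.43, - 24,22,145, 213 , 221.71,518, 685, 732,891,931, 958] 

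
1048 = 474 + 574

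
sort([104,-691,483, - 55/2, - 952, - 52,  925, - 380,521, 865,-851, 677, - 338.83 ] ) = [ -952, - 851,-691,-380,-338.83, - 52, - 55/2,104,483,521,677, 865, 925]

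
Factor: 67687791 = 3^1*113^1*199669^1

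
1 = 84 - 83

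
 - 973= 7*(  -  139) 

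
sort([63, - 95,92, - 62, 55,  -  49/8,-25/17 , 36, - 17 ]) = [ - 95, - 62, - 17,  -  49/8, - 25/17, 36,  55,63, 92]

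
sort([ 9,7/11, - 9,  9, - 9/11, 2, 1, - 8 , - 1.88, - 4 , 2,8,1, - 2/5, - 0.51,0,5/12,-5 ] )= [ - 9, - 8, - 5, - 4, - 1.88, - 9/11,-0.51, - 2/5,0, 5/12 , 7/11, 1,1, 2, 2, 8,9,9]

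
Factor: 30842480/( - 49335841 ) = - 2^4*5^1*71^(  -  1)*385531^1*694871^( - 1) 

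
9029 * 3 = 27087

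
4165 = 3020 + 1145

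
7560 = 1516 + 6044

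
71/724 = 71/724 = 0.10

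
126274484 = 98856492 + 27417992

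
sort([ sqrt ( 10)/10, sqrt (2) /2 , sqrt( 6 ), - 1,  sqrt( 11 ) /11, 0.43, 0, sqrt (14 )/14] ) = [ - 1, 0,sqrt( 14) /14, sqrt( 11)/11, sqrt( 10)/10, 0.43 , sqrt (2)/2, sqrt(6 )]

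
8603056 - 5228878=3374178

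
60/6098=30/3049= 0.01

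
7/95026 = 7/95026 = 0.00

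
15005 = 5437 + 9568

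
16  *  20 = 320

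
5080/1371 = 3 + 967/1371=3.71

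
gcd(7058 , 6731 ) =1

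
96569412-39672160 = 56897252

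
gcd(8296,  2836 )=4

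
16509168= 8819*1872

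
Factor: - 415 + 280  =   - 3^3*5^1 = - 135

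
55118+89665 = 144783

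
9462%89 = 28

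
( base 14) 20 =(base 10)28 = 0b11100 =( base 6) 44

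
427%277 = 150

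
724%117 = 22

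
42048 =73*576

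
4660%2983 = 1677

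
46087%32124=13963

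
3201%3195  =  6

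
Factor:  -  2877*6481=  - 18645837 = - 3^1*7^1*137^1 * 6481^1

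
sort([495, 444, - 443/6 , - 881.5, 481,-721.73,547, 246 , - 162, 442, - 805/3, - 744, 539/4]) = [ - 881.5, - 744, - 721.73, - 805/3, - 162,-443/6, 539/4, 246,442, 444, 481, 495,  547 ] 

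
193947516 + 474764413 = 668711929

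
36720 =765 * 48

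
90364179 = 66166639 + 24197540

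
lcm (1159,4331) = 82289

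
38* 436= 16568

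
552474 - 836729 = - 284255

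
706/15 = 47 + 1/15= 47.07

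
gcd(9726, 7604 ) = 2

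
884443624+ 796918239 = 1681361863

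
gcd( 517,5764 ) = 11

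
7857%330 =267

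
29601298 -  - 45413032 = 75014330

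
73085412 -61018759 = 12066653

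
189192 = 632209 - 443017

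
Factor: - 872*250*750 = -2^5*3^1*5^6  *  109^1= - 163500000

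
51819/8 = 51819/8 = 6477.38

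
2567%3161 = 2567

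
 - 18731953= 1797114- 20529067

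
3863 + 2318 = 6181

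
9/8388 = 1/932 = 0.00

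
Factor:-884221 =-13^1*17^1*4001^1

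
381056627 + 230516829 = 611573456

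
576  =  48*12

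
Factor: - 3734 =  - 2^1*1867^1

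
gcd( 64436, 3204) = 356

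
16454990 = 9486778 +6968212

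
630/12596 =315/6298 = 0.05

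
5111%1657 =140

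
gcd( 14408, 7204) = 7204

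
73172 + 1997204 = 2070376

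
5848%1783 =499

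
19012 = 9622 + 9390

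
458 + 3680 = 4138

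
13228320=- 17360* ( - 762 ) 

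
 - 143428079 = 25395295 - 168823374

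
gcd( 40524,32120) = 44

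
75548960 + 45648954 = 121197914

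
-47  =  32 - 79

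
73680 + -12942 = 60738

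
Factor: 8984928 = 2^5 * 3^1*173^1*541^1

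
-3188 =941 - 4129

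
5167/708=7+211/708 = 7.30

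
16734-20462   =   - 3728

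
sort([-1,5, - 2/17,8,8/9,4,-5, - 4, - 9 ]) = [ - 9, - 5, - 4,-1,-2/17,8/9 , 4 , 5 , 8 ] 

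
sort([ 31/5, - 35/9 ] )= [ - 35/9, 31/5]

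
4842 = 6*807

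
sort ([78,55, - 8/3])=[ - 8/3 , 55, 78]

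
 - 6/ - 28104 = 1/4684 =0.00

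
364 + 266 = 630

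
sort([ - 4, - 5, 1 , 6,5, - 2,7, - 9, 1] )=[  -  9,-5, - 4, - 2,1,1,5, 6, 7]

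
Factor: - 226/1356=  -  1/6 = -2^(-1 ) * 3^( -1)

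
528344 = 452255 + 76089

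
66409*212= 14078708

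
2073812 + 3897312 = 5971124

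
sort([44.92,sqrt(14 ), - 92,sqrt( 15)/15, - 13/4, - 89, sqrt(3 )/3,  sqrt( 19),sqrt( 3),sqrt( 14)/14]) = [ - 92, - 89  , - 13/4, sqrt( 15) /15, sqrt( 14 )/14, sqrt( 3)/3,  sqrt ( 3) , sqrt(14),  sqrt( 19),44.92] 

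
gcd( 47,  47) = 47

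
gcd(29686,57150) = 2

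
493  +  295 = 788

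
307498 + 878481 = 1185979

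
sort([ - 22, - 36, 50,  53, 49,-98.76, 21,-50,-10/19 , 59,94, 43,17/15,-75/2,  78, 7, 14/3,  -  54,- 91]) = [ - 98.76, - 91, - 54,-50,-75/2, - 36, -22 ,-10/19, 17/15, 14/3, 7, 21, 43, 49, 50,53,59, 78,94 ]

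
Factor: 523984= 2^4*32749^1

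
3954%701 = 449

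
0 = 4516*0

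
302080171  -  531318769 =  - 229238598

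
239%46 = 9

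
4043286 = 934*4329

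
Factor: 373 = 373^1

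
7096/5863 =7096/5863 = 1.21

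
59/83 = 59/83  =  0.71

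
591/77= 7 + 52/77 =7.68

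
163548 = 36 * 4543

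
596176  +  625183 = 1221359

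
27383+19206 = 46589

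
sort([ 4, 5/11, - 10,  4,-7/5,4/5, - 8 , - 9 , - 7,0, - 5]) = [-10, - 9, - 8, - 7, - 5, - 7/5, 0,  5/11,4/5,4,4 ]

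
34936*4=139744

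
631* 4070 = 2568170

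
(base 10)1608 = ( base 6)11240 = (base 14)82C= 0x648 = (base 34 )1da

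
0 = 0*116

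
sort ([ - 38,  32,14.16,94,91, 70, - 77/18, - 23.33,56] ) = [-38, - 23.33, - 77/18,14.16, 32,  56,70,91,  94 ] 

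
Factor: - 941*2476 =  - 2329916=   - 2^2*619^1*941^1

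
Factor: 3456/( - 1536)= - 9/4  =  -2^( - 2)*3^2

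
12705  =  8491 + 4214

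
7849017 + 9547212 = 17396229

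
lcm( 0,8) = 0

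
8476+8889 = 17365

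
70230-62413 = 7817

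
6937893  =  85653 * 81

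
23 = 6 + 17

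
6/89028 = 1/14838 = 0.00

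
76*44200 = 3359200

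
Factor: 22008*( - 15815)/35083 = - 2^3*3^1*5^1 * 7^1*131^1*3163^1*35083^ ( - 1)= - 348056520/35083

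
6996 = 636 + 6360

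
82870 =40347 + 42523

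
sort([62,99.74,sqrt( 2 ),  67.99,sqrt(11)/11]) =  [ sqrt( 11)/11,sqrt( 2),62,67.99, 99.74 ] 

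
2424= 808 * 3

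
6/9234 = 1/1539 = 0.00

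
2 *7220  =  14440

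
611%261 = 89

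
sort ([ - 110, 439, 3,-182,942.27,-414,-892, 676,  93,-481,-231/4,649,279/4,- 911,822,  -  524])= [ - 911,-892, - 524, - 481 ,  -  414, - 182,-110,-231/4, 3,279/4, 93, 439,649,676,822,942.27] 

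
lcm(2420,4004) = 220220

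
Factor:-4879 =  - 7^1*17^1*41^1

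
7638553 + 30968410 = 38606963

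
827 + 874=1701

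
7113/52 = 136 + 41/52  =  136.79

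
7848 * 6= 47088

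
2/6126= 1/3063 = 0.00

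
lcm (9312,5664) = 549408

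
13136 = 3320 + 9816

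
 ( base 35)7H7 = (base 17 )1ECE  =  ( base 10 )9177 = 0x23d9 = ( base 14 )34b7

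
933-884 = 49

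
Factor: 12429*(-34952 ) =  - 434418408 = -2^3*3^2*17^1*257^1*1381^1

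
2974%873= 355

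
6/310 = 3/155 = 0.02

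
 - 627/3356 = -1 + 2729/3356 = - 0.19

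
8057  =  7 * 1151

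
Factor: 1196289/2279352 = 2^( - 3)*3^6*73^(  -  1)*547^1*1301^( - 1 ) = 398763/759784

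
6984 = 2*3492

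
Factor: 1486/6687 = 2/9=2^1*3^( - 2 )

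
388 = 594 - 206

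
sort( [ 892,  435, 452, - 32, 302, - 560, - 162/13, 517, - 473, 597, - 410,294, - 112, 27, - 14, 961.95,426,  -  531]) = [ - 560, - 531,  -  473, -410, - 112, - 32, -14,-162/13 , 27, 294,302, 426, 435, 452, 517, 597,  892  ,  961.95] 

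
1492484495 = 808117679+684366816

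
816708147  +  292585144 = 1109293291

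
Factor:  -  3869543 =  - 23^1*83^1*2027^1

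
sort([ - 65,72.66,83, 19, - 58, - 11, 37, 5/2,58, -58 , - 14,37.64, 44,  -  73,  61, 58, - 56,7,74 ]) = [ - 73, - 65 , - 58, - 58,  -  56, - 14, - 11, 5/2,7, 19,37,37.64,44, 58, 58,  61 , 72.66,74, 83]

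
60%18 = 6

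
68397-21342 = 47055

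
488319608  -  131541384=356778224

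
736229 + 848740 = 1584969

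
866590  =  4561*190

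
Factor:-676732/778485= - 2^2*3^(  -  1)*5^(-1)*7^1*24169^1*51899^( -1)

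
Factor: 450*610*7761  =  2^2*3^3*5^3*13^1* 61^1 * 199^1 = 2130394500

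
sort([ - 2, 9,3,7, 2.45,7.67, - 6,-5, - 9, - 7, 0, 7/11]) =[  -  9, - 7,-6 , - 5, - 2, 0,7/11,2.45,3, 7,7.67,9] 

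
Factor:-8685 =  -3^2*5^1*193^1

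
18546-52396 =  - 33850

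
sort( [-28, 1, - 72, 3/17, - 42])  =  [ - 72, - 42, - 28, 3/17, 1]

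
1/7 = 1/7 = 0.14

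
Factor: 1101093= 3^1*7^1*52433^1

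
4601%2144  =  313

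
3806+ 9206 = 13012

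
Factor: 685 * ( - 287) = - 196595 = - 5^1*  7^1*41^1*137^1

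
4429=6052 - 1623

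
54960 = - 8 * ( - 6870 )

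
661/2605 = 661/2605 = 0.25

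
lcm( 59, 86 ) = 5074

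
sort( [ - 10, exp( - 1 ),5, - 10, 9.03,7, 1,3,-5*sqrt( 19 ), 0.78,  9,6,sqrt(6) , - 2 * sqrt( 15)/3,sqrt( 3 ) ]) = [  -  5*sqrt(19 ), - 10,  -  10, - 2 * sqrt( 15)/3  ,  exp( - 1),0.78,  1,sqrt(3),sqrt(6),3, 5, 6 , 7, 9 , 9.03 ] 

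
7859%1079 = 306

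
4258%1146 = 820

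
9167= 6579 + 2588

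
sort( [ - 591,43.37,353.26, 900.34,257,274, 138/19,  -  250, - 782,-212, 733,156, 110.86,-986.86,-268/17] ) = [ - 986.86, - 782,-591 , -250, - 212, -268/17, 138/19, 43.37, 110.86,156,  257, 274, 353.26,  733, 900.34]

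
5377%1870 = 1637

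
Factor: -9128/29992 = -7^1*23^ (-1) = - 7/23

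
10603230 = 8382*1265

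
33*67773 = 2236509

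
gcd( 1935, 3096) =387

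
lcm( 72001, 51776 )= 4608064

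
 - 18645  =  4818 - 23463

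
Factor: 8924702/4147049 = 2^1*43^( - 1 )*109^1*40939^1*96443^(-1)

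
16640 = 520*32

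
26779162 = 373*71794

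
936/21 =312/7 = 44.57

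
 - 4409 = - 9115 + 4706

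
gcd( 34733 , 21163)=1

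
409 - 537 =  - 128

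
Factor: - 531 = - 3^2*59^1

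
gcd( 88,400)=8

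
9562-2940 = 6622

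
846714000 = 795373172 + 51340828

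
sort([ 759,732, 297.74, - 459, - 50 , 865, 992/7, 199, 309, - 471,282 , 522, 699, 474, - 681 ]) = [ - 681, - 471, - 459, - 50, 992/7 , 199, 282, 297.74, 309,474,522, 699, 732, 759, 865]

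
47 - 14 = 33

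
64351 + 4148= 68499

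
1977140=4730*418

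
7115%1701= 311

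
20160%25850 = 20160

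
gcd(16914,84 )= 6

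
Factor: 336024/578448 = 359/618 = 2^ ( - 1)*3^ ( - 1 ) * 103^ ( - 1)* 359^1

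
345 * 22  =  7590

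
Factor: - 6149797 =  - 6149797^1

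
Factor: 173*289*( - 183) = -3^1*  17^2 *61^1*173^1 = - 9149451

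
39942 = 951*42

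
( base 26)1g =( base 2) 101010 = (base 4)222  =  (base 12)36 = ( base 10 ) 42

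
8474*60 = 508440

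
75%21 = 12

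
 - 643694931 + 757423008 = 113728077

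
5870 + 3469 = 9339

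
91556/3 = 91556/3 = 30518.67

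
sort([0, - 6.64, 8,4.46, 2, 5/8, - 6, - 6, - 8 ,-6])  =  [ - 8, - 6.64,- 6,-6, - 6, 0,5/8, 2,4.46,8]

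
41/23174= 41/23174 = 0.00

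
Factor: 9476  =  2^2*23^1* 103^1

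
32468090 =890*36481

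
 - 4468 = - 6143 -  - 1675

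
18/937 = 18/937  =  0.02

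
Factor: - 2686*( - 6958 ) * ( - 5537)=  - 103482033956 = - 2^2 * 7^4*17^1 * 71^1 * 79^1 * 113^1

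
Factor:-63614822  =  -2^1*31807411^1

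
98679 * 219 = 21610701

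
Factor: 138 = 2^1 * 3^1 *23^1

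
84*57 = 4788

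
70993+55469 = 126462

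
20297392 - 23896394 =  - 3599002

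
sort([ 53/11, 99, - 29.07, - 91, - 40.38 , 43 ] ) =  [- 91, - 40.38,-29.07 , 53/11, 43 , 99] 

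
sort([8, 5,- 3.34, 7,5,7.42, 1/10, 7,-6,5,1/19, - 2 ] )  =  [ - 6,-3.34, - 2, 1/19,1/10,5, 5,5,7,7, 7.42,8]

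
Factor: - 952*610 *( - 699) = 2^4 * 3^1*5^1*7^1*17^1 *61^1*233^1 = 405923280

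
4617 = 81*57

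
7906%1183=808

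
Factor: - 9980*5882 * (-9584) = 562603418240 =2^7*5^1*17^1*173^1 * 499^1*599^1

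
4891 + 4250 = 9141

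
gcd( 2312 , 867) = 289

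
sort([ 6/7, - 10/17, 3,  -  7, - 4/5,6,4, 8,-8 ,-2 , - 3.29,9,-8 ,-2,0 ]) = [-8, - 8, - 7,-3.29, - 2 ,-2,-4/5 ,-10/17,0,6/7,3,  4,6, 8,9 ]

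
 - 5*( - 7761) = 38805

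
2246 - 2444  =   -198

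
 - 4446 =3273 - 7719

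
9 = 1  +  8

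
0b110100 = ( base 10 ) 52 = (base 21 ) 2A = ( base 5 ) 202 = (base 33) 1j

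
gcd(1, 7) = 1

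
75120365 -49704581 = 25415784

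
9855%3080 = 615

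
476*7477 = 3559052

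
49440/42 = 8240/7 = 1177.14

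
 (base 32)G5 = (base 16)205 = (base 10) 517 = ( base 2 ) 1000000101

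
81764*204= 16679856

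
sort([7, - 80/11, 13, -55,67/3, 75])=[ - 55,-80/11,7, 13, 67/3,75 ] 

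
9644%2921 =881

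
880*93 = 81840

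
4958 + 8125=13083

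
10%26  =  10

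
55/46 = 1 + 9/46 = 1.20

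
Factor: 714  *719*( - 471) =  - 2^1*3^2*7^1*17^1* 157^1*719^1 = -  241795386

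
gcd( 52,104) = 52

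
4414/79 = 4414/79 = 55.87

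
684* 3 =2052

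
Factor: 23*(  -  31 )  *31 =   -  22103=-  23^1 * 31^2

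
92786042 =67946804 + 24839238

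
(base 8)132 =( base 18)50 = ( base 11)82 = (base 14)66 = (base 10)90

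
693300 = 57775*12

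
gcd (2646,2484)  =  54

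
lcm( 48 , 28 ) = 336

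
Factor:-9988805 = -5^1 * 199^1 * 10039^1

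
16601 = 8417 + 8184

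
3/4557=1/1519 = 0.00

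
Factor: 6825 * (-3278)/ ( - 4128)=3728725/688 = 2^(-4)*5^2*7^1 *11^1*13^1*43^(-1)*149^1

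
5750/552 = 10 + 5/12 = 10.42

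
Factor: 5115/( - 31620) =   -  2^( - 2)*11^1*17^( - 1 )=-  11/68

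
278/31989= 278/31989 = 0.01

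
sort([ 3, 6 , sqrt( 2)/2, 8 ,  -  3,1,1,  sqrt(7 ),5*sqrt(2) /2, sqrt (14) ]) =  [ - 3,sqrt( 2 )/2 , 1,  1, sqrt( 7), 3,5*sqrt( 2 )/2,sqrt( 14),  6, 8 ]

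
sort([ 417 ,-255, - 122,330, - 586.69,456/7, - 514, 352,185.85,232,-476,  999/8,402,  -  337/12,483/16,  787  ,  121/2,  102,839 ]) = [  -  586.69, - 514, - 476, - 255, - 122,-337/12,483/16, 121/2,456/7 , 102,999/8 , 185.85 , 232,330,352,402,417,787 , 839 ] 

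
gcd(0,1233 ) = 1233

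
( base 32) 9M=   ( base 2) 100110110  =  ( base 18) H4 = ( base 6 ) 1234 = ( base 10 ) 310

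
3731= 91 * 41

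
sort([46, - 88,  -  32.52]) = [  -  88,  -  32.52, 46] 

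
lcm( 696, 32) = 2784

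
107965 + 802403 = 910368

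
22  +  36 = 58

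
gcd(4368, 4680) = 312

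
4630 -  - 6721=11351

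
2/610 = 1/305  =  0.00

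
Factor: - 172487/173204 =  - 2^( - 2 ) *7^1 * 19^( - 1 )*41^1*43^ (  -  1)*53^ ( - 1 )*601^1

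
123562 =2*61781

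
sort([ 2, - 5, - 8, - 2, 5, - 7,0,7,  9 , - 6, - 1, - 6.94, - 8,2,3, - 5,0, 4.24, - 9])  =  [ - 9, - 8,  -  8 ,-7, - 6.94,- 6,- 5 , - 5, - 2, - 1, 0,0,2, 2,3,4.24, 5,7, 9]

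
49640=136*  365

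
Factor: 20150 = 2^1 * 5^2*13^1*31^1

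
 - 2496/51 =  - 832/17 = -48.94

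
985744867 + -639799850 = 345945017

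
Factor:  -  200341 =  - 200341^1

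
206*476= 98056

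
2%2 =0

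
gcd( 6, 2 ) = 2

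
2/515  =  2/515 = 0.00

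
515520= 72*7160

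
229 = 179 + 50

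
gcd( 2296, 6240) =8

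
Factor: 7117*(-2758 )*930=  - 18254677980  =  - 2^2 * 3^1 *5^1*7^1 * 11^1 * 31^1*197^1 * 647^1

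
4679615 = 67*69845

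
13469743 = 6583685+6886058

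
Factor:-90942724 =  -  2^2*17^1*29^1* 107^1 * 431^1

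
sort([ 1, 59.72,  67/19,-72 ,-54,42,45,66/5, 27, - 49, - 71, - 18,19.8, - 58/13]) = [ - 72, - 71 , - 54, - 49, - 18,  -  58/13,  1, 67/19,66/5,19.8,27,42,45,59.72] 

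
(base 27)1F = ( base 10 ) 42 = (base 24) 1I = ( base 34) 18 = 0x2a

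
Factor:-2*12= - 24 = - 2^3*3^1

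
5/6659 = 5/6659 = 0.00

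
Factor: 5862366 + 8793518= 2^2*3663971^1 = 14655884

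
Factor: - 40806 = - 2^1*3^2*2267^1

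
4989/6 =1663/2 =831.50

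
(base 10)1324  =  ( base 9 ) 1731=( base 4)110230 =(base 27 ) 1m1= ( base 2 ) 10100101100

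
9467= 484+8983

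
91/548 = 91/548 = 0.17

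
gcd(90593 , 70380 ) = 17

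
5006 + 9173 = 14179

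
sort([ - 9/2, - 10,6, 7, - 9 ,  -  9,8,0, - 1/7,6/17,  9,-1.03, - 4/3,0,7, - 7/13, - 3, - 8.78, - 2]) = [ - 10, - 9, - 9, - 8.78, - 9/2, - 3, - 2, - 4/3, - 1.03,  -  7/13, - 1/7, 0, 0, 6/17,6,7,7,8,9 ] 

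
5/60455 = 1/12091 = 0.00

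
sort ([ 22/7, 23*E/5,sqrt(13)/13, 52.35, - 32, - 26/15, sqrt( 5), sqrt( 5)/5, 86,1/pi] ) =[ - 32,-26/15, sqrt( 13)/13, 1/pi, sqrt( 5 )/5, sqrt(5), 22/7, 23*E/5, 52.35, 86]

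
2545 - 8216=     -  5671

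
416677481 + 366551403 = 783228884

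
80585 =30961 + 49624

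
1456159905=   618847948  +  837311957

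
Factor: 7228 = 2^2*13^1 * 139^1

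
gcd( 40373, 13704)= 1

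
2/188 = 1/94 = 0.01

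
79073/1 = 79073  =  79073.00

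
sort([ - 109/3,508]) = [-109/3, 508]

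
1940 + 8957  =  10897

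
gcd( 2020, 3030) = 1010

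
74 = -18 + 92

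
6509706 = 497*13098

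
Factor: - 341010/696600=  - 421/860 = -2^( - 2 )*5^ ( - 1 )*43^(-1)*421^1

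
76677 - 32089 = 44588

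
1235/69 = 1235/69 = 17.90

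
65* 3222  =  209430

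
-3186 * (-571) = 1819206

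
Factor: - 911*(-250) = 227750 = 2^1*5^3*911^1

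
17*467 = 7939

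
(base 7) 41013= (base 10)9957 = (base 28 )CJH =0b10011011100101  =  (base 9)14583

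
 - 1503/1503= -1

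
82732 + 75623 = 158355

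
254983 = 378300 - 123317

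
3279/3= 1093=1093.00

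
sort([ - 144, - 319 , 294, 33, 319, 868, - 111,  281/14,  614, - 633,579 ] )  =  [ - 633, - 319, - 144,-111, 281/14,  33, 294, 319,579,  614,868 ]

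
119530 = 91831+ 27699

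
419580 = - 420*( - 999) 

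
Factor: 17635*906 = 2^1*3^1*5^1 * 151^1 * 3527^1 = 15977310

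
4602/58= 79 + 10/29 = 79.34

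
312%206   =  106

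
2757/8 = 344  +  5/8 = 344.62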